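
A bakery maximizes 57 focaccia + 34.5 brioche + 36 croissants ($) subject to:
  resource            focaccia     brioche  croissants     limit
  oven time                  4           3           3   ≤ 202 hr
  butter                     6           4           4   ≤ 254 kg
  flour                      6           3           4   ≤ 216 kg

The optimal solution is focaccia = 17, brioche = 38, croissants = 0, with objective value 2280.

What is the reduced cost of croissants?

-2

At the optimum: oven time uses 182 of 202 (slack = 20); butter uses 254 of 254 (binding); flour uses 216 of 216 (binding).
By complementary slackness, y = 0 for the non-binding constraint.
Dual feasibility on the basic columns requires 6·y_butter + 6·y_flour = 57, 4·y_butter + 3·y_flour = 34.5.
This yields shadow prices y_butter = 6, y_flour = 3.5.
Reduced cost of croissants: c₃ − yᵀa₃ = 36 − (6·4 + 3.5·4) = 36 − 38 = -2.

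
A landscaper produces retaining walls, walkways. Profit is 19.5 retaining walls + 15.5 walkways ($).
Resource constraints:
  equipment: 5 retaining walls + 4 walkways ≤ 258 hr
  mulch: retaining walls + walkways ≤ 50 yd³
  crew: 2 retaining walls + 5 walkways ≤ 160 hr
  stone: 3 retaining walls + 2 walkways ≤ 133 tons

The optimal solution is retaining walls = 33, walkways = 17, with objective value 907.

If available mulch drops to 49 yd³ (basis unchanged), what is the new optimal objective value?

899.5

Binding: mulch and stone. Non-binding: equipment (25 unused), crew (9 unused).
Since equipment, crew are not tight, their duals are 0.
Dual feasibility on the basic columns requires 1·y_mulch + 3·y_stone = 19.5, 1·y_mulch + 2·y_stone = 15.5.
→ y_mulch = 7.5 and y_stone = 4.
Δz = y_mulch·Δb = 7.5 × (-1) = -7.5, so new z* = 907 − 7.5 = 899.5.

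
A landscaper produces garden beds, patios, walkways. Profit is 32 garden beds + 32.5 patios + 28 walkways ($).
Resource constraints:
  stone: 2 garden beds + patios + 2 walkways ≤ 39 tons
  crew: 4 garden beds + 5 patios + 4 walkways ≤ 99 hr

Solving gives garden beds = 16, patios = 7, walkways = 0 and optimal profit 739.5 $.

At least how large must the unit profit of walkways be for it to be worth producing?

32

Check each constraint at x*: stone 39/39 (tight); crew 99/99 (tight).
Dual feasibility on the basic columns requires 2·y_stone + 4·y_crew = 32, 1·y_stone + 5·y_crew = 32.5.
→ y_stone = 5 and y_crew = 5.5.
walkways enters the basis when its profit ≥ yᵀa₃ = 5·2 + 5.5·4 = 32.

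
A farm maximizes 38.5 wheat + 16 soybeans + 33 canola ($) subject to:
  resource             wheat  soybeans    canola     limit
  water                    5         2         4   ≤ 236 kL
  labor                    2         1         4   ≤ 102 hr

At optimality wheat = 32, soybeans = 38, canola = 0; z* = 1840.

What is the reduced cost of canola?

Check each constraint at x*: water 236/236 (tight); labor 102/102 (tight).
Dual feasibility on the basic columns requires 5·y_water + 2·y_labor = 38.5, 2·y_water + 1·y_labor = 16.
Solving: y_water = 6.5, y_labor = 3.
Reduced cost of canola: c₃ − yᵀa₃ = 33 − (6.5·4 + 3·4) = 33 − 38 = -5.

-5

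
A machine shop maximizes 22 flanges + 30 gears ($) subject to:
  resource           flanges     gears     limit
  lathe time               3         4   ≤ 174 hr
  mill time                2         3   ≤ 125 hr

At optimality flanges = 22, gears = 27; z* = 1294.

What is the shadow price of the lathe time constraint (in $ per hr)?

Both lathe time and mill time are binding at x*.
From A_Bᵀ y = c: 3·y_lathe time + 2·y_mill time = 22; 4·y_lathe time + 3·y_mill time = 30.
→ y_lathe time = 6 and y_mill time = 2.
Shadow price of lathe time = 6.

6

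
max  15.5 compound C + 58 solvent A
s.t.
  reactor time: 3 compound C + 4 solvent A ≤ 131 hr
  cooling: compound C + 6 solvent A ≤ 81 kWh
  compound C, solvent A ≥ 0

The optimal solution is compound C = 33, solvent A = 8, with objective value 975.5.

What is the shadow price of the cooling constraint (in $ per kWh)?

Check each constraint at x*: reactor time 131/131 (tight); cooling 81/81 (tight).
From A_Bᵀ y = c: 3·y_reactor time + 1·y_cooling = 15.5; 4·y_reactor time + 6·y_cooling = 58.
This yields shadow prices y_reactor time = 2.5, y_cooling = 8.
Shadow price of cooling = 8.

8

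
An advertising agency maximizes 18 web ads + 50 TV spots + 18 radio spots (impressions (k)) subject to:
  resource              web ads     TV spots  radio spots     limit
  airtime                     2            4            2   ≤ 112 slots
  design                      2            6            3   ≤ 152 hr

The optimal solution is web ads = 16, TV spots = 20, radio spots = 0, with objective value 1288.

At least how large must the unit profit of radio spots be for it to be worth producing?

25

Both airtime and design are binding at x*.
The binding rows give the dual system: 2·y_airtime + 2·y_design = 18 and 4·y_airtime + 6·y_design = 50.
Solving: y_airtime = 2, y_design = 7.
radio spots enters the basis when its profit ≥ yᵀa₃ = 2·2 + 7·3 = 25.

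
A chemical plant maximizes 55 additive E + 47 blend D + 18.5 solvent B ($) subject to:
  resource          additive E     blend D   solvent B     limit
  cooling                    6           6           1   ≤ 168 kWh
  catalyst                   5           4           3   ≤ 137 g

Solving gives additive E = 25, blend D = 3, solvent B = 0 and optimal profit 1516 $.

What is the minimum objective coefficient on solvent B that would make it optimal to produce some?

26.5

At the optimum: cooling uses 168 of 168 (binding); catalyst uses 137 of 137 (binding).
From A_Bᵀ y = c: 6·y_cooling + 5·y_catalyst = 55; 6·y_cooling + 4·y_catalyst = 47.
This yields shadow prices y_cooling = 2.5, y_catalyst = 8.
solvent B enters the basis when its profit ≥ yᵀa₃ = 2.5·1 + 8·3 = 26.5.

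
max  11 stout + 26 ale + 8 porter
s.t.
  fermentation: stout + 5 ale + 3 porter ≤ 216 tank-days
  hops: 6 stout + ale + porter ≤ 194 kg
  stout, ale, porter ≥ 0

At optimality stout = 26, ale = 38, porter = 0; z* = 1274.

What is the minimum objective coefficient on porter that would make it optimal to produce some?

At the optimum: fermentation uses 216 of 216 (binding); hops uses 194 of 194 (binding).
Dual feasibility on the basic columns requires 1·y_fermentation + 6·y_hops = 11, 5·y_fermentation + 1·y_hops = 26.
Solving: y_fermentation = 5, y_hops = 1.
porter enters the basis when its profit ≥ yᵀa₃ = 5·3 + 1·1 = 16.

16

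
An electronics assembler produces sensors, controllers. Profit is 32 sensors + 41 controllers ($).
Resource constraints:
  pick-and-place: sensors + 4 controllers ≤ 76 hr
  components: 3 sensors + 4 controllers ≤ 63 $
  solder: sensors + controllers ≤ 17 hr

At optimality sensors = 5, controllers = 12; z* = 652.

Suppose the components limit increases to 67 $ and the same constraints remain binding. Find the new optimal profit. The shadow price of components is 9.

Δb = 4, so new z* = 652 + (9)·(4) = 652 + 36 = 688.

688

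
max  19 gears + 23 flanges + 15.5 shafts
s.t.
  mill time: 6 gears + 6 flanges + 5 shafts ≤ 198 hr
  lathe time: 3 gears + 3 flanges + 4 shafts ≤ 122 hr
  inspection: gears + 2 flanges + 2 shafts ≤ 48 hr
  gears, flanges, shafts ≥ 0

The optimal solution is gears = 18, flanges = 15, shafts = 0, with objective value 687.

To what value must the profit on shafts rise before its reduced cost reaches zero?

20.5

Check each constraint at x*: mill time 198/198 (tight); lathe time 99/122 (slack 23); inspection 48/48 (tight).
Since lathe time is not tight, its dual is 0.
From A_Bᵀ y = c: 6·y_mill time + 1·y_inspection = 19; 6·y_mill time + 2·y_inspection = 23.
→ y_mill time = 2.5 and y_inspection = 4.
shafts enters the basis when its profit ≥ yᵀa₃ = 2.5·5 + 4·2 = 20.5.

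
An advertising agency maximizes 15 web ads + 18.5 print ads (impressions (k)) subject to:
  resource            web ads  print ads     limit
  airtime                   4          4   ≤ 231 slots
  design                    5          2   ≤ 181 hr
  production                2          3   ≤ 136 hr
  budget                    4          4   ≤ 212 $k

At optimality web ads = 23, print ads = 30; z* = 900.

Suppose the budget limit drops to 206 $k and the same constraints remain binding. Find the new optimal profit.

888

At the optimum: airtime uses 212 of 231 (slack = 19); design uses 175 of 181 (slack = 6); production uses 136 of 136 (binding); budget uses 212 of 212 (binding).
Since airtime, design are not tight, their duals are 0.
The binding rows give the dual system: 2·y_production + 4·y_budget = 15 and 3·y_production + 4·y_budget = 18.5.
This yields shadow prices y_production = 3.5, y_budget = 2.
Δz = y_budget·Δb = 2 × (-6) = -12, so new z* = 900 − 12 = 888.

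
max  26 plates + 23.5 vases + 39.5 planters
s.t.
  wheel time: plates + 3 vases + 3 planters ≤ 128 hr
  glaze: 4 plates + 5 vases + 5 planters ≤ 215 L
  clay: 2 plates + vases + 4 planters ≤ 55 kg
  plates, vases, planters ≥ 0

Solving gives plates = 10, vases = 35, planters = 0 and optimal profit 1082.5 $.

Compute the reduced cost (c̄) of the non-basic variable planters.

At the optimum: wheel time uses 115 of 128 (slack = 13); glaze uses 215 of 215 (binding); clay uses 55 of 55 (binding).
Since wheel time is not tight, its dual is 0.
The binding rows give the dual system: 4·y_glaze + 2·y_clay = 26 and 5·y_glaze + 1·y_clay = 23.5.
This yields shadow prices y_glaze = 3.5, y_clay = 6.
Reduced cost of planters: c₃ − yᵀa₃ = 39.5 − (3.5·5 + 6·4) = 39.5 − 41.5 = -2.

-2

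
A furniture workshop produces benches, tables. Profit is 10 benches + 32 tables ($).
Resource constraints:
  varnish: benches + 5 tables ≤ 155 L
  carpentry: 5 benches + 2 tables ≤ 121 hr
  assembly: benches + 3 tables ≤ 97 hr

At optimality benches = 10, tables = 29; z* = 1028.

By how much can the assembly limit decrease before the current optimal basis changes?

4

Binding constraints: varnish, assembly. The basis is B = [[1,5],[1,3]] with det -2.
Per unit decrease in assembly, x* moves by d = (-2.5, 0.5).
The basis stays optimal until benches reaches 0; allowable decrease = 4 hr.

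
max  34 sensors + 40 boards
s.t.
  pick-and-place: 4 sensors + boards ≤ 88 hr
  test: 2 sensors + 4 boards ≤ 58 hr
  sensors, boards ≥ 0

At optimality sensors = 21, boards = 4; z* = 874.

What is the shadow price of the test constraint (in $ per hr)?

Check each constraint at x*: pick-and-place 88/88 (tight); test 58/58 (tight).
Dual feasibility on the basic columns requires 4·y_pick-and-place + 2·y_test = 34, 1·y_pick-and-place + 4·y_test = 40.
→ y_pick-and-place = 4 and y_test = 9.
Shadow price of test = 9.

9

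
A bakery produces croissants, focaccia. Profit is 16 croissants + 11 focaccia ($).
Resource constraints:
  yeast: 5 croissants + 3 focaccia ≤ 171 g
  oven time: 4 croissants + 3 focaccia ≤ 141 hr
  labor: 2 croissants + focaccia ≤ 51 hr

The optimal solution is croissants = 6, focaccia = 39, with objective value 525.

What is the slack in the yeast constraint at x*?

24

yeast used = 5·6 + 3·39 = 147; slack = 171 − 147 = 24.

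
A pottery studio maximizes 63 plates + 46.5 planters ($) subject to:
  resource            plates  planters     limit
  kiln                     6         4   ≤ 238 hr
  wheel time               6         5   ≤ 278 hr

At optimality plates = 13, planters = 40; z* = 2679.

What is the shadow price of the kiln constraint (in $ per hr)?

6

Check each constraint at x*: kiln 238/238 (tight); wheel time 278/278 (tight).
Dual feasibility on the basic columns requires 6·y_kiln + 6·y_wheel time = 63, 4·y_kiln + 5·y_wheel time = 46.5.
Solving: y_kiln = 6, y_wheel time = 4.5.
Shadow price of kiln = 6.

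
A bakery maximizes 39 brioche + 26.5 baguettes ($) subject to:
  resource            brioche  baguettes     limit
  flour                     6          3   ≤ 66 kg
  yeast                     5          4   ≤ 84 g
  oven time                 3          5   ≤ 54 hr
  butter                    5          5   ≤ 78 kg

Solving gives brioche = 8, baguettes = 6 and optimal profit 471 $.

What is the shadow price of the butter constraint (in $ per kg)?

0

Binding: flour and oven time. Non-binding: yeast (20 unused), butter (8 unused).
By complementary slackness, y = 0 for the non-binding constraints.
From A_Bᵀ y = c: 6·y_flour + 3·y_oven time = 39; 3·y_flour + 5·y_oven time = 26.5.
→ y_flour = 5.5 and y_oven time = 2.
Shadow price of butter = 0.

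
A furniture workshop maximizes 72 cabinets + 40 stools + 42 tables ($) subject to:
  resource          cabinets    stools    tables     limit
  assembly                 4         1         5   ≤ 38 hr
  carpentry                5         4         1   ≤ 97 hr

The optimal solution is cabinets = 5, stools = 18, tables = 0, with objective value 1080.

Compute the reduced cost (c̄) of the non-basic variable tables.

Both assembly and carpentry are binding at x*.
From A_Bᵀ y = c: 4·y_assembly + 5·y_carpentry = 72; 1·y_assembly + 4·y_carpentry = 40.
Solving: y_assembly = 8, y_carpentry = 8.
Reduced cost of tables: c₃ − yᵀa₃ = 42 − (8·5 + 8·1) = 42 − 48 = -6.

-6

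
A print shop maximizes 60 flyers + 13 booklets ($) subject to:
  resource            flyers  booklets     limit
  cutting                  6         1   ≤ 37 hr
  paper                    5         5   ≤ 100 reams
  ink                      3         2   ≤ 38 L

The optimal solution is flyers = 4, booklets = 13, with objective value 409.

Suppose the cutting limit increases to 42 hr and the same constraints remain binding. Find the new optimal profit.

454

Binding: cutting and ink. Non-binding: paper (15 unused).
Slack constraints have shadow price 0 (complementary slackness).
Dual feasibility on the basic columns requires 6·y_cutting + 3·y_ink = 60, 1·y_cutting + 2·y_ink = 13.
→ y_cutting = 9 and y_ink = 2.
Δz = y_cutting·Δb = 9 × (5) = 45, so new z* = 409 + 45 = 454.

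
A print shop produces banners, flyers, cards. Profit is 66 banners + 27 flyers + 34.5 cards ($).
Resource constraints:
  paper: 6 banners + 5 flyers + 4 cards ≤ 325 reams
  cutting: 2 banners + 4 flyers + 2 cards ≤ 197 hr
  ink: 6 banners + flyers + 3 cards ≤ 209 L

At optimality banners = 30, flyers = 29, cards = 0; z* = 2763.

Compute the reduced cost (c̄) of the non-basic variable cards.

Check each constraint at x*: paper 325/325 (tight); cutting 176/197 (slack 21); ink 209/209 (tight).
Slack constraints have shadow price 0 (complementary slackness).
The binding rows give the dual system: 6·y_paper + 6·y_ink = 66 and 5·y_paper + 1·y_ink = 27.
This yields shadow prices y_paper = 4, y_ink = 7.
Reduced cost of cards: c₃ − yᵀa₃ = 34.5 − (4·4 + 7·3) = 34.5 − 37 = -2.5.

-2.5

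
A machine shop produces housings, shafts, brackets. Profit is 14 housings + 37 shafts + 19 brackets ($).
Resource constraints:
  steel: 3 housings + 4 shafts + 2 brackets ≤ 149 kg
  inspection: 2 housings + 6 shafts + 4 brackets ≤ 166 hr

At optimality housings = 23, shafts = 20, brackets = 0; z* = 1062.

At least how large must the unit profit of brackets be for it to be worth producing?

24

Both steel and inspection are binding at x*.
From A_Bᵀ y = c: 3·y_steel + 2·y_inspection = 14; 4·y_steel + 6·y_inspection = 37.
Solving: y_steel = 1, y_inspection = 5.5.
brackets enters the basis when its profit ≥ yᵀa₃ = 1·2 + 5.5·4 = 24.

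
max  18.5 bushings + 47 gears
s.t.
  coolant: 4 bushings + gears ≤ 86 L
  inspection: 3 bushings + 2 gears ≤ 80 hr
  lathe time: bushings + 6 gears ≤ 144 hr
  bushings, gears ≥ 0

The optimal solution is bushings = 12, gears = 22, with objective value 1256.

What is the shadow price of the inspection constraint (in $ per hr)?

4

At the optimum: coolant uses 70 of 86 (slack = 16); inspection uses 80 of 80 (binding); lathe time uses 144 of 144 (binding).
Slack constraints have shadow price 0 (complementary slackness).
The binding rows give the dual system: 3·y_inspection + 1·y_lathe time = 18.5 and 2·y_inspection + 6·y_lathe time = 47.
Solving: y_inspection = 4, y_lathe time = 6.5.
Shadow price of inspection = 4.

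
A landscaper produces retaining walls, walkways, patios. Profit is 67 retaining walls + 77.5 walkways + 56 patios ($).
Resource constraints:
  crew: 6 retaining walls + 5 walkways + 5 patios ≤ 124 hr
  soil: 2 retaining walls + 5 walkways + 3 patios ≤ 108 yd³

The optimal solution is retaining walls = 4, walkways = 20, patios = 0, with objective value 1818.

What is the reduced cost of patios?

At the optimum: crew uses 124 of 124 (binding); soil uses 108 of 108 (binding).
Dual feasibility on the basic columns requires 6·y_crew + 2·y_soil = 67, 5·y_crew + 5·y_soil = 77.5.
This yields shadow prices y_crew = 9, y_soil = 6.5.
Reduced cost of patios: c₃ − yᵀa₃ = 56 − (9·5 + 6.5·3) = 56 − 64.5 = -8.5.

-8.5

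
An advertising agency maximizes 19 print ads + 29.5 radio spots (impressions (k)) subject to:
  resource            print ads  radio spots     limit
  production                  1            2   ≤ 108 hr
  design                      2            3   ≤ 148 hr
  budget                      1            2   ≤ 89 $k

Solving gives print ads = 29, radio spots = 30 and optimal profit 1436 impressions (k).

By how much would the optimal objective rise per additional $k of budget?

Check each constraint at x*: production 89/108 (slack 19); design 148/148 (tight); budget 89/89 (tight).
Slack constraints have shadow price 0 (complementary slackness).
From A_Bᵀ y = c: 2·y_design + 1·y_budget = 19; 3·y_design + 2·y_budget = 29.5.
Solving: y_design = 8.5, y_budget = 2.
Shadow price of budget = 2.

2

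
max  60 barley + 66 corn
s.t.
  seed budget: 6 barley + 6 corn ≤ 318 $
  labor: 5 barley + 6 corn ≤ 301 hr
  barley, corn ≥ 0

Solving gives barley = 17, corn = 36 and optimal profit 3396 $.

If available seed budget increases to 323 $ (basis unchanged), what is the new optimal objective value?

3421

Both seed budget and labor are binding at x*.
Dual feasibility on the basic columns requires 6·y_seed budget + 5·y_labor = 60, 6·y_seed budget + 6·y_labor = 66.
→ y_seed budget = 5 and y_labor = 6.
Δz = y_seed budget·Δb = 5 × (5) = 25, so new z* = 3396 + 25 = 3421.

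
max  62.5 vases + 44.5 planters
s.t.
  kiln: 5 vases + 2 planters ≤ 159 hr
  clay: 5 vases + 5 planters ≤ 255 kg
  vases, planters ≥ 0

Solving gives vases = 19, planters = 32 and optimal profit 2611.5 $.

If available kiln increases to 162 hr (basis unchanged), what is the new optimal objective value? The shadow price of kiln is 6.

2629.5

Δb = 3, so new z* = 2611.5 + (6)·(3) = 2611.5 + 18 = 2629.5.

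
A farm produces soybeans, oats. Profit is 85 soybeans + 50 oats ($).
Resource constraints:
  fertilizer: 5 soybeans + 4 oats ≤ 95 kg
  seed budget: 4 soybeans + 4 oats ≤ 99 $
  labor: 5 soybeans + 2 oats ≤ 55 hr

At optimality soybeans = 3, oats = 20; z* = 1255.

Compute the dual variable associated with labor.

9

Binding: fertilizer and labor. Non-binding: seed budget (7 unused).
By complementary slackness, y = 0 for the non-binding constraint.
The binding rows give the dual system: 5·y_fertilizer + 5·y_labor = 85 and 4·y_fertilizer + 2·y_labor = 50.
Solving: y_fertilizer = 8, y_labor = 9.
Shadow price of labor = 9.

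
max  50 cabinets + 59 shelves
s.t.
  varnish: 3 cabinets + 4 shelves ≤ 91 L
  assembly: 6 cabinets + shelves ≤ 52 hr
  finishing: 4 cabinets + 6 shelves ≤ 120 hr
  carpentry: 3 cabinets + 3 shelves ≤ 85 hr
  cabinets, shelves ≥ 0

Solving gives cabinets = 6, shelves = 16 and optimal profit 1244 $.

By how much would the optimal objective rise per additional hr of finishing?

9.5

At the optimum: varnish uses 82 of 91 (slack = 9); assembly uses 52 of 52 (binding); finishing uses 120 of 120 (binding); carpentry uses 66 of 85 (slack = 19).
By complementary slackness, y = 0 for the non-binding constraints.
From A_Bᵀ y = c: 6·y_assembly + 4·y_finishing = 50; 1·y_assembly + 6·y_finishing = 59.
→ y_assembly = 2 and y_finishing = 9.5.
Shadow price of finishing = 9.5.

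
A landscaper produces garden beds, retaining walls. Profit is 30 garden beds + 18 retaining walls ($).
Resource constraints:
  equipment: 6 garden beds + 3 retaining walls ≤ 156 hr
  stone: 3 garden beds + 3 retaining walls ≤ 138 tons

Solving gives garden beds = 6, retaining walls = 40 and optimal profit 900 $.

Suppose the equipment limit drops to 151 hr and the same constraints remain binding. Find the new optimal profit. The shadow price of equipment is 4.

880

Δb = -5, so new z* = 900 + (4)·(-5) = 900 − 20 = 880.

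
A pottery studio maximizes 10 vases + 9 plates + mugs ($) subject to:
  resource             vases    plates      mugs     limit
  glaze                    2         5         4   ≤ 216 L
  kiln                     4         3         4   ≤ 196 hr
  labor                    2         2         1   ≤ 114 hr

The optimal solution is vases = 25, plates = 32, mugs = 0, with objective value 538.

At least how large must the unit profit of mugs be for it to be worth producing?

Binding: kiln and labor. Non-binding: glaze (6 unused).
By complementary slackness, y = 0 for the non-binding constraint.
From A_Bᵀ y = c: 4·y_kiln + 2·y_labor = 10; 3·y_kiln + 2·y_labor = 9.
This yields shadow prices y_kiln = 1, y_labor = 3.
mugs enters the basis when its profit ≥ yᵀa₃ = 1·4 + 3·1 = 7.

7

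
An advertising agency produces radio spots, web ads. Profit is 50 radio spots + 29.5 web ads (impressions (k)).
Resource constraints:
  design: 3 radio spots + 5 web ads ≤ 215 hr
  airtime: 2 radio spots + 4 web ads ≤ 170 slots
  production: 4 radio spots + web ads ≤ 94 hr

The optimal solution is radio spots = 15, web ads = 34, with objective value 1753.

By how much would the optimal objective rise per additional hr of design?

Binding: design and production. Non-binding: airtime (4 unused).
By complementary slackness, y = 0 for the non-binding constraint.
Dual feasibility on the basic columns requires 3·y_design + 4·y_production = 50, 5·y_design + 1·y_production = 29.5.
Solving: y_design = 4, y_production = 9.5.
Shadow price of design = 4.

4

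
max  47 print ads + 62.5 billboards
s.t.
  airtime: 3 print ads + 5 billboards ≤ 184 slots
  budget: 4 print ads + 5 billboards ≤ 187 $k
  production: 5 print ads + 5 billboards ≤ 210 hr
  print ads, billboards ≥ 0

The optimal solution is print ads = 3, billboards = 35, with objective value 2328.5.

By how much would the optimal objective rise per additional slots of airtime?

3

Binding: airtime and budget. Non-binding: production (20 unused).
Since production is not tight, its dual is 0.
Dual feasibility on the basic columns requires 3·y_airtime + 4·y_budget = 47, 5·y_airtime + 5·y_budget = 62.5.
→ y_airtime = 3 and y_budget = 9.5.
Shadow price of airtime = 3.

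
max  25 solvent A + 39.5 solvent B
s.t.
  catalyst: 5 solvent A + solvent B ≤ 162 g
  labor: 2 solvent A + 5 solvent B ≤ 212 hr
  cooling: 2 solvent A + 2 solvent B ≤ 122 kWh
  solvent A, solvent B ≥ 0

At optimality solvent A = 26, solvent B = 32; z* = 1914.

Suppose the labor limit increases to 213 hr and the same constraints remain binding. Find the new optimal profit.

Binding: catalyst and labor. Non-binding: cooling (6 unused).
By complementary slackness, y = 0 for the non-binding constraint.
Dual feasibility on the basic columns requires 5·y_catalyst + 2·y_labor = 25, 1·y_catalyst + 5·y_labor = 39.5.
This yields shadow prices y_catalyst = 2, y_labor = 7.5.
Δz = y_labor·Δb = 7.5 × (1) = 7.5, so new z* = 1914 + 7.5 = 1921.5.

1921.5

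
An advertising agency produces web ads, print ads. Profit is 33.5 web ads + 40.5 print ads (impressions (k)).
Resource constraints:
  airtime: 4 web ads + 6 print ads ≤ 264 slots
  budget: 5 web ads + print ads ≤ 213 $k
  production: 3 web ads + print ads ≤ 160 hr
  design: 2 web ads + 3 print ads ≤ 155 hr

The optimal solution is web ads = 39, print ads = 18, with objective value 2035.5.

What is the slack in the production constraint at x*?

production used = 3·39 + 1·18 = 135; slack = 160 − 135 = 25.

25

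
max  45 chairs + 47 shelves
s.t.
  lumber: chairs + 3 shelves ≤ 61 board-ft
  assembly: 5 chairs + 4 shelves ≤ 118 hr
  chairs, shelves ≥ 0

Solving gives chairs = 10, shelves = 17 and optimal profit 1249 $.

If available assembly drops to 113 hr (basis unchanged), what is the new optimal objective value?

1209

Both lumber and assembly are binding at x*.
From A_Bᵀ y = c: 1·y_lumber + 5·y_assembly = 45; 3·y_lumber + 4·y_assembly = 47.
Solving: y_lumber = 5, y_assembly = 8.
Δz = y_assembly·Δb = 8 × (-5) = -40, so new z* = 1249 − 40 = 1209.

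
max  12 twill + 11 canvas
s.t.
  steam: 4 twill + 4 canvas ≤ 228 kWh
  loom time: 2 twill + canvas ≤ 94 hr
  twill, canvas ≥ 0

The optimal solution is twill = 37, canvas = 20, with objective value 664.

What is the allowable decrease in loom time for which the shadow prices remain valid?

Binding constraints: steam, loom time. The basis is B = [[4,4],[2,1]] with det -4.
Per unit decrease in loom time, x* moves by d = (-1, 1).
The basis stays optimal until twill reaches 0; allowable decrease = 37 hr.

37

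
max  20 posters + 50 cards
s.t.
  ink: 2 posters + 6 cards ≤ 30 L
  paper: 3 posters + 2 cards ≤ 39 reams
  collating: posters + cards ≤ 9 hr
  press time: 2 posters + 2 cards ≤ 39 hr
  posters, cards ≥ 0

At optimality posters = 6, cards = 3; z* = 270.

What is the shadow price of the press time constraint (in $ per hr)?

0

Check each constraint at x*: ink 30/30 (tight); paper 24/39 (slack 15); collating 9/9 (tight); press time 18/39 (slack 21).
Slack constraints have shadow price 0 (complementary slackness).
Dual feasibility on the basic columns requires 2·y_ink + 1·y_collating = 20, 6·y_ink + 1·y_collating = 50.
Solving: y_ink = 7.5, y_collating = 5.
Shadow price of press time = 0.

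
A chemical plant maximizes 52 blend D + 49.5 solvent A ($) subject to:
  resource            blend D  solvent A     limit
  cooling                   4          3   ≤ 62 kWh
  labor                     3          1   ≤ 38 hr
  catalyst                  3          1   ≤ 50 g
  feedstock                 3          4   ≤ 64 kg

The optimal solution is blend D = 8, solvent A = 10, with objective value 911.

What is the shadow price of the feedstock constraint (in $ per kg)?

6

Check each constraint at x*: cooling 62/62 (tight); labor 34/38 (slack 4); catalyst 34/50 (slack 16); feedstock 64/64 (tight).
Slack constraints have shadow price 0 (complementary slackness).
Dual feasibility on the basic columns requires 4·y_cooling + 3·y_feedstock = 52, 3·y_cooling + 4·y_feedstock = 49.5.
This yields shadow prices y_cooling = 8.5, y_feedstock = 6.
Shadow price of feedstock = 6.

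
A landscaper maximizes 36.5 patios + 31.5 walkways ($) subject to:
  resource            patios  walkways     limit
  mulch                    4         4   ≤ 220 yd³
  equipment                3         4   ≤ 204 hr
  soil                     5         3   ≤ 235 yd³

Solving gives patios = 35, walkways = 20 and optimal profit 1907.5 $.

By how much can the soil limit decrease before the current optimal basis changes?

Binding constraints: mulch, soil. The basis is B = [[4,4],[5,3]] with det -8.
Per unit decrease in soil, x* moves by d = (-0.5, 0.5).
The basis stays optimal until equipment becomes binding; allowable decrease = 38 yd³.

38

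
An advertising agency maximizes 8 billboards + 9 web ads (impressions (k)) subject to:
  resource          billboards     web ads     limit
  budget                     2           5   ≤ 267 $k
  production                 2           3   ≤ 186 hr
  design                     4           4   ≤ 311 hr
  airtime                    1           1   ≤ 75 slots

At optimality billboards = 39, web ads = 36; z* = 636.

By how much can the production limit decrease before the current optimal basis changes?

36

Binding constraints: production, airtime. The basis is B = [[2,3],[1,1]] with det -1.
Per unit decrease in production, x* moves by d = (1, -1).
The basis stays optimal until web ads reaches 0; allowable decrease = 36 hr.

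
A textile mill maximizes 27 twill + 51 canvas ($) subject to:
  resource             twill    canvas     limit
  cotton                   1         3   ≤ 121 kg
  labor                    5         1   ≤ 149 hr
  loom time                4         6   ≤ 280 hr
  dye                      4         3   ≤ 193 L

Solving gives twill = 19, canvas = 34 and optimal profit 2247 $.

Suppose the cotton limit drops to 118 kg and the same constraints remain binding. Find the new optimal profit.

At the optimum: cotton uses 121 of 121 (binding); labor uses 129 of 149 (slack = 20); loom time uses 280 of 280 (binding); dye uses 178 of 193 (slack = 15).
Since labor, dye are not tight, their duals are 0.
Dual feasibility on the basic columns requires 1·y_cotton + 4·y_loom time = 27, 3·y_cotton + 6·y_loom time = 51.
→ y_cotton = 7 and y_loom time = 5.
Δz = y_cotton·Δb = 7 × (-3) = -21, so new z* = 2247 − 21 = 2226.

2226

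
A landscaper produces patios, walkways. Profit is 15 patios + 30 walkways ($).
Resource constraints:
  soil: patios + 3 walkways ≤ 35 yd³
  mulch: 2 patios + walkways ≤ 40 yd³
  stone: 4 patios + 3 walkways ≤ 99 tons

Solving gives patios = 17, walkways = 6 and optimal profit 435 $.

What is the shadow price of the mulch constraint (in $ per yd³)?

3

At the optimum: soil uses 35 of 35 (binding); mulch uses 40 of 40 (binding); stone uses 86 of 99 (slack = 13).
By complementary slackness, y = 0 for the non-binding constraint.
Dual feasibility on the basic columns requires 1·y_soil + 2·y_mulch = 15, 3·y_soil + 1·y_mulch = 30.
Solving: y_soil = 9, y_mulch = 3.
Shadow price of mulch = 3.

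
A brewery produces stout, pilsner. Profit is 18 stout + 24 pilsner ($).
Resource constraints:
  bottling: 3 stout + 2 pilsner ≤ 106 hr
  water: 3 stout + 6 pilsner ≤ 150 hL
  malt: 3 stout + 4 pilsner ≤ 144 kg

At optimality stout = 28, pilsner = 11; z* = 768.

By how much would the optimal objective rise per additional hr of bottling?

3

At the optimum: bottling uses 106 of 106 (binding); water uses 150 of 150 (binding); malt uses 128 of 144 (slack = 16).
Since malt is not tight, its dual is 0.
From A_Bᵀ y = c: 3·y_bottling + 3·y_water = 18; 2·y_bottling + 6·y_water = 24.
Solving: y_bottling = 3, y_water = 3.
Shadow price of bottling = 3.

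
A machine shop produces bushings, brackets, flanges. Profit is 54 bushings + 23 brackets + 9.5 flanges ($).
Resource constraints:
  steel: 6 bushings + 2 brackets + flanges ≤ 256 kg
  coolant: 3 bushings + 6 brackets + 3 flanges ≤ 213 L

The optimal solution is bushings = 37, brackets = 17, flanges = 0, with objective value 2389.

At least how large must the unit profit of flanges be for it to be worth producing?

11.5

At the optimum: steel uses 256 of 256 (binding); coolant uses 213 of 213 (binding).
Dual feasibility on the basic columns requires 6·y_steel + 3·y_coolant = 54, 2·y_steel + 6·y_coolant = 23.
This yields shadow prices y_steel = 8.5, y_coolant = 1.
flanges enters the basis when its profit ≥ yᵀa₃ = 8.5·1 + 1·3 = 11.5.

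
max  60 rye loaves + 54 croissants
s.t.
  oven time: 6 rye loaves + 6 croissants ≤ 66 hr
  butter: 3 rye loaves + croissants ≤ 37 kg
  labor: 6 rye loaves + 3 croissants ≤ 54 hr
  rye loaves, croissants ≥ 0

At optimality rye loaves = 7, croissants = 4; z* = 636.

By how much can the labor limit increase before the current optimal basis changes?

12

Binding constraints: oven time, labor. The basis is B = [[6,6],[6,3]] with det -18.
Per unit increase in labor, x* moves by d = (0.3333, -0.3333).
The basis stays optimal until croissants reaches 0; allowable increase = 12 hr.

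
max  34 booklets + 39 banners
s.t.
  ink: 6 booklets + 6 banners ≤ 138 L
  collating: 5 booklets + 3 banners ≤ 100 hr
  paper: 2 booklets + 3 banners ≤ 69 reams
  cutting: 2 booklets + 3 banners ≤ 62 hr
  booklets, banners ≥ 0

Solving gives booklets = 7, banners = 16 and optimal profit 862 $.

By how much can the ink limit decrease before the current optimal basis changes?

Binding constraints: ink, cutting. The basis is B = [[6,6],[2,3]] with det 6.
Per unit decrease in ink, x* moves by d = (-0.5, 0.3333).
The basis stays optimal until booklets reaches 0; allowable decrease = 14 L.

14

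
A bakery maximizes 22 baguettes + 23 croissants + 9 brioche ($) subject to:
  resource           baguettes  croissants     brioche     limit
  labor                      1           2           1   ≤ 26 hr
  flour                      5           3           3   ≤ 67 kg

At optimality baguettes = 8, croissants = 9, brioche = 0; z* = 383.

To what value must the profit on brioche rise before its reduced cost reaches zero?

Both labor and flour are binding at x*.
The binding rows give the dual system: 1·y_labor + 5·y_flour = 22 and 2·y_labor + 3·y_flour = 23.
This yields shadow prices y_labor = 7, y_flour = 3.
brioche enters the basis when its profit ≥ yᵀa₃ = 7·1 + 3·3 = 16.

16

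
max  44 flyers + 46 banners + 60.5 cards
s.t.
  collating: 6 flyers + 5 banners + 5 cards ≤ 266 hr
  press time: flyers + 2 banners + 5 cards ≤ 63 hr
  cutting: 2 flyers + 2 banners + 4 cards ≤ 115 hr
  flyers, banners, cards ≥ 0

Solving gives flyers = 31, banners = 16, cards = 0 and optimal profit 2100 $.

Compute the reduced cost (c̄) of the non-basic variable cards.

-9.5

Check each constraint at x*: collating 266/266 (tight); press time 63/63 (tight); cutting 94/115 (slack 21).
Slack constraints have shadow price 0 (complementary slackness).
From A_Bᵀ y = c: 6·y_collating + 1·y_press time = 44; 5·y_collating + 2·y_press time = 46.
→ y_collating = 6 and y_press time = 8.
Reduced cost of cards: c₃ − yᵀa₃ = 60.5 − (6·5 + 8·5) = 60.5 − 70 = -9.5.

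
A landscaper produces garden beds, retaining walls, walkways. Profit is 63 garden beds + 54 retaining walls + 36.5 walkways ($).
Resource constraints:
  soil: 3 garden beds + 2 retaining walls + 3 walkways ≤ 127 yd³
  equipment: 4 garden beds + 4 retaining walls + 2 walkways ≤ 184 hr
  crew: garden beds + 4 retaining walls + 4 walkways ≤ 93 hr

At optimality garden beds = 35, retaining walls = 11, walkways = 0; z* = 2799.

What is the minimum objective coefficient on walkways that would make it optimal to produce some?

Binding: soil and equipment. Non-binding: crew (14 unused).
Since crew is not tight, its dual is 0.
The binding rows give the dual system: 3·y_soil + 4·y_equipment = 63 and 2·y_soil + 4·y_equipment = 54.
This yields shadow prices y_soil = 9, y_equipment = 9.
walkways enters the basis when its profit ≥ yᵀa₃ = 9·3 + 9·2 = 45.

45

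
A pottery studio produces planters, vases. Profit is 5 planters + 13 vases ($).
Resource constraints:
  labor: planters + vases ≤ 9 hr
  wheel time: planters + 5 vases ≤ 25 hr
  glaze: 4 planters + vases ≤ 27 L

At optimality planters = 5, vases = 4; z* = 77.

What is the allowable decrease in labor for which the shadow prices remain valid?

4

Binding constraints: labor, wheel time. The basis is B = [[1,1],[1,5]] with det 4.
Per unit decrease in labor, x* moves by d = (-1.25, 0.25).
The basis stays optimal until planters reaches 0; allowable decrease = 4 hr.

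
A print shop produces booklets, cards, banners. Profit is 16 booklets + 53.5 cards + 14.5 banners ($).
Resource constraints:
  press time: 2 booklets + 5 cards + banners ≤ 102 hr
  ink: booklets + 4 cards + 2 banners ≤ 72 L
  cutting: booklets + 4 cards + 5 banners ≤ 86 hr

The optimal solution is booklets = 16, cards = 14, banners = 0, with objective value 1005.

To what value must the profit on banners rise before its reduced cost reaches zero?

Check each constraint at x*: press time 102/102 (tight); ink 72/72 (tight); cutting 72/86 (slack 14).
Since cutting is not tight, its dual is 0.
Dual feasibility on the basic columns requires 2·y_press time + 1·y_ink = 16, 5·y_press time + 4·y_ink = 53.5.
This yields shadow prices y_press time = 3.5, y_ink = 9.
banners enters the basis when its profit ≥ yᵀa₃ = 3.5·1 + 9·2 = 21.5.

21.5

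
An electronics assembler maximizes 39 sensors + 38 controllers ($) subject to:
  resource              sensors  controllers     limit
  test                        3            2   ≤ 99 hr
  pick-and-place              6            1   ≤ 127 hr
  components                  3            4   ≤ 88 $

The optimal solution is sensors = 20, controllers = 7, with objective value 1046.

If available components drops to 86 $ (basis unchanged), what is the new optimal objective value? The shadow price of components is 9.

1028

Δb = -2, so new z* = 1046 + (9)·(-2) = 1046 − 18 = 1028.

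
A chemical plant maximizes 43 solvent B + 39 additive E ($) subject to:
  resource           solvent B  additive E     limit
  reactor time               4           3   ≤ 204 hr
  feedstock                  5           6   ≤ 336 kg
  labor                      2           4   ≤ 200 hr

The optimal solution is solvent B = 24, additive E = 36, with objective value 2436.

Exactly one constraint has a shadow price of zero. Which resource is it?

reactor time: 204/204 (binding)
feedstock: 336/336 (binding)
labor: 192/200 (slack 8)
By complementary slackness, a constraint with positive slack has shadow price 0 → labor.

labor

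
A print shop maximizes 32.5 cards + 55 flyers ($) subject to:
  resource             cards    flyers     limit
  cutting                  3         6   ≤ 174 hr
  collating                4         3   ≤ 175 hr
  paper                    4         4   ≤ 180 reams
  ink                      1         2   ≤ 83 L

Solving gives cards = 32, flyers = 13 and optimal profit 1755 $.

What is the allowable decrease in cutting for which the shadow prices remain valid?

Binding constraints: cutting, paper. The basis is B = [[3,6],[4,4]] with det -12.
Per unit decrease in cutting, x* moves by d = (0.3333, -0.3333).
The basis stays optimal until collating becomes binding; allowable decrease = 24 hr.

24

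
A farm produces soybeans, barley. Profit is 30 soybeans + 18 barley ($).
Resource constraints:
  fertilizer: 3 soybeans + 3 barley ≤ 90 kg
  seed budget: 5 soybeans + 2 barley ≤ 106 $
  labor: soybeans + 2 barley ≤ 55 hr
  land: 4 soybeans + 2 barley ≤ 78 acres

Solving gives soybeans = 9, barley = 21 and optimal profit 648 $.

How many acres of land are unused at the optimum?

land used = 4·9 + 2·21 = 78; slack = 78 − 78 = 0.

0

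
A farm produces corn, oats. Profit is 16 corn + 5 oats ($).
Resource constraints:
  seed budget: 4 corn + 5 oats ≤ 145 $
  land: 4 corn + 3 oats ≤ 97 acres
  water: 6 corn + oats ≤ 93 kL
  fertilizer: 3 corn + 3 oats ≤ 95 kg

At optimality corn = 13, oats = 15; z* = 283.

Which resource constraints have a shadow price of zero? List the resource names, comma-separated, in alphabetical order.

seed budget: 127/145 (slack 18)
land: 97/97 (binding)
water: 93/93 (binding)
fertilizer: 84/95 (slack 11)
By complementary slackness, a constraint with positive slack has shadow price 0 → fertilizer, seed budget.

fertilizer, seed budget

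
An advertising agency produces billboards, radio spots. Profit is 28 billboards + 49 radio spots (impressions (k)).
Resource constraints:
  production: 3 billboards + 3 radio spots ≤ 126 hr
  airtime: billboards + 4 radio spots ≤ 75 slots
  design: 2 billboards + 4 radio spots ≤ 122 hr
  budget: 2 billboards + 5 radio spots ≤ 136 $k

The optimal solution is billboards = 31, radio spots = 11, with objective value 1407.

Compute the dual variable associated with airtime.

At the optimum: production uses 126 of 126 (binding); airtime uses 75 of 75 (binding); design uses 106 of 122 (slack = 16); budget uses 117 of 136 (slack = 19).
Slack constraints have shadow price 0 (complementary slackness).
From A_Bᵀ y = c: 3·y_production + 1·y_airtime = 28; 3·y_production + 4·y_airtime = 49.
This yields shadow prices y_production = 7, y_airtime = 7.
Shadow price of airtime = 7.

7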